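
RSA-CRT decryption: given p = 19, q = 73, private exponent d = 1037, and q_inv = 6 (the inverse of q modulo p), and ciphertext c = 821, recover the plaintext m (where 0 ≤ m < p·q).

d_p = d mod (p−1) = 1037 mod 18 = 11; d_q = d mod (q−1) = 29.
m₁ = c^(d_p) mod p: c ≡ 4 (mod 19), and 4^11 mod 19 = 16.
m₂ = c^(d_q) mod q: c ≡ 18 (mod 73), and 18^29 mod 73 = 41.
h = q_inv·(m₁ − m₂) mod p = 6·(16 − 41) mod 19 = 2.
m = m₂ + h·q = 41 + 2·73 = 187.

187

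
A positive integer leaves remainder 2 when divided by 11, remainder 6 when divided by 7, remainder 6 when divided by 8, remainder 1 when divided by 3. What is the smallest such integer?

From n ≡ 2 (mod 11) write n = 2 + 11t. Substituting into n ≡ 6 (mod 7) gives 11t ≡ 4 (mod 7), and since 4⁻¹ ≡ 2 (mod 7), t ≡ 1. Hence n ≡ 2 + 11·1 = 13 (mod 77).
From n ≡ 13 (mod 77) write n = 13 + 77t. Substituting into n ≡ 6 (mod 8) gives 77t ≡ 1 (mod 8), and since 5⁻¹ ≡ 5 (mod 8), t ≡ 5. Hence n ≡ 13 + 77·5 = 398 (mod 616).
From n ≡ 398 (mod 616) write n = 398 + 616t. Substituting into n ≡ 1 (mod 3) gives 616t ≡ 2 (mod 3), and since 1⁻¹ ≡ 1 (mod 3), t ≡ 2. Hence n ≡ 398 + 616·2 = 1630 (mod 1848).

1630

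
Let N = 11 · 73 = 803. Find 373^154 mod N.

Mod 11: 373 ≡ 10; by Fermat, exponent reduces to 154 mod 10 = 4; 10^4 ≡ 1 (mod 11).
Mod 73: 373 ≡ 8; by Fermat, exponent reduces to 154 mod 72 = 10; 8^10 ≡ 8 (mod 73).
Combine by CRT: x ≡ 1 (mod 11), x ≡ 8 (mod 73) ⇒ x ≡ 738 (mod 803).

738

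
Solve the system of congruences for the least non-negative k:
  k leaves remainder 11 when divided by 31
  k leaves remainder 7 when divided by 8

135

From k ≡ 11 (mod 31) write k = 11 + 31t. Substituting into k ≡ 7 (mod 8) gives 31t ≡ 4 (mod 8), and since 7⁻¹ ≡ 7 (mod 8), t ≡ 4. Hence k ≡ 11 + 31·4 = 135 (mod 248).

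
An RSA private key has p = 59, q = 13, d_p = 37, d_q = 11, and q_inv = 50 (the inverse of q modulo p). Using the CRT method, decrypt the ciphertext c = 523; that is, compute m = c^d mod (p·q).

35

m₁ = c^(d_p) mod p: c ≡ 51 (mod 59), and 51^37 mod 59 = 35.
m₂ = c^(d_q) mod q: c ≡ 3 (mod 13), and 3^11 mod 13 = 9.
h = q_inv·(m₁ − m₂) mod p = 50·(35 − 9) mod 59 = 2.
m = m₂ + h·q = 9 + 2·13 = 35.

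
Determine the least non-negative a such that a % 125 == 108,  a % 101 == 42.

9233

From a ≡ 108 (mod 125) write a = 108 + 125t. Substituting into a ≡ 42 (mod 101) gives 125t ≡ 35 (mod 101), and since 24⁻¹ ≡ 80 (mod 101), t ≡ 73. Hence a ≡ 108 + 125·73 = 9233 (mod 12625).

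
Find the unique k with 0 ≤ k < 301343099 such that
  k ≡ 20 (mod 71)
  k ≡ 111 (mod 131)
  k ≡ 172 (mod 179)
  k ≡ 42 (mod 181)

148431626

The moduli are pairwise coprime; N = 71·131·179·181 = 301343099.
N/71 = 4244269; 4244269 ≡ 31 (mod 71); 31·55 ≡ 1, so inverse 55.
N/131 = 2300329; 2300329 ≡ 100 (mod 131); 100·38 ≡ 1, so inverse 38.
N/179 = 1683481; 1683481 ≡ 165 (mod 179); 165·115 ≡ 1, so inverse 115.
N/181 = 1664879; 1664879 ≡ 41 (mod 181); 41·53 ≡ 1, so inverse 53.
k ≡ 20·4244269·55 + 111·2300329·38 + 172·1683481·115 + 42·1664879·53 = 51376758456.
51376758456 mod 301343099 = 148431626.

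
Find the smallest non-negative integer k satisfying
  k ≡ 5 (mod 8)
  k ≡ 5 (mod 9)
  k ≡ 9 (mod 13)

From k ≡ 5 (mod 8) write k = 5 + 8t. Substituting into k ≡ 5 (mod 9) gives 8t ≡ 0 (mod 9), and since 8⁻¹ ≡ 8 (mod 9), t ≡ 0. Hence k ≡ 5 + 8·0 = 5 (mod 72).
From k ≡ 5 (mod 72) write k = 5 + 72t. Substituting into k ≡ 9 (mod 13) gives 72t ≡ 4 (mod 13), and since 7⁻¹ ≡ 2 (mod 13), t ≡ 8. Hence k ≡ 5 + 72·8 = 581 (mod 936).

581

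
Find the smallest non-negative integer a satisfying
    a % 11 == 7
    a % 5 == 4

From a ≡ 7 (mod 11) write a = 7 + 11t. Substituting into a ≡ 4 (mod 5) gives 11t ≡ 2 (mod 5), and since 1⁻¹ ≡ 1 (mod 5), t ≡ 2. Hence a ≡ 7 + 11·2 = 29 (mod 55).

29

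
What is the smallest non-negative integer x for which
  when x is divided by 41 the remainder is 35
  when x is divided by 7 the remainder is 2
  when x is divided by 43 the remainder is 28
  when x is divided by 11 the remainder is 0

89210

The moduli are pairwise coprime; N = 41·7·43·11 = 135751.
N/41 = 3311; 3311 ≡ 31 (mod 41); 31·4 ≡ 1, so inverse 4.
N/7 = 19393; 19393 ≡ 3 (mod 7); 3·5 ≡ 1, so inverse 5.
N/43 = 3157; 3157 ≡ 18 (mod 43); 18·12 ≡ 1, so inverse 12.
N/11 = 12341; 12341 ≡ 10 (mod 11); 10·10 ≡ 1, so inverse 10.
x ≡ 35·3311·4 + 2·19393·5 + 28·3157·12 + 0·12341·10 = 1718222.
1718222 mod 135751 = 89210.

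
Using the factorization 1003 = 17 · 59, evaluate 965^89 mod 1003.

795

Mod 17: 965 ≡ 13; by Fermat, exponent reduces to 89 mod 16 = 9; 13^9 ≡ 13 (mod 17).
Mod 59: 965 ≡ 21; by Fermat, exponent reduces to 89 mod 58 = 31; 21^31 ≡ 28 (mod 59).
Combine by CRT: x ≡ 13 (mod 17), x ≡ 28 (mod 59) ⇒ x ≡ 795 (mod 1003).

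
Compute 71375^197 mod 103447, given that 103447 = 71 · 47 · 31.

Mod 71: 71375 ≡ 20; by Fermat, exponent reduces to 197 mod 70 = 57; 20^57 ≡ 20 (mod 71).
Mod 47: 71375 ≡ 29; by Fermat, exponent reduces to 197 mod 46 = 13; 29^13 ≡ 45 (mod 47).
Mod 31: 71375 ≡ 13; by Fermat, exponent reduces to 197 mod 30 = 17; 13^17 ≡ 17 (mod 31).
Combine by CRT: x ≡ 20 (mod 71), x ≡ 45 (mod 47), x ≡ 17 (mod 31) ⇒ x ≡ 46951 (mod 103447).

46951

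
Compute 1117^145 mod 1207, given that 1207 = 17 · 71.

97

Mod 17: 1117 ≡ 12; by Fermat, exponent reduces to 145 mod 16 = 1; 12^1 ≡ 12 (mod 17).
Mod 71: 1117 ≡ 52; by Fermat, exponent reduces to 145 mod 70 = 5; 52^5 ≡ 26 (mod 71).
Combine by CRT: x ≡ 12 (mod 17), x ≡ 26 (mod 71) ⇒ x ≡ 97 (mod 1207).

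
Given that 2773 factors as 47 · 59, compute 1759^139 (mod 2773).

2041

Mod 47: 1759 ≡ 20; by Fermat, exponent reduces to 139 mod 46 = 1; 20^1 ≡ 20 (mod 47).
Mod 59: 1759 ≡ 48; by Fermat, exponent reduces to 139 mod 58 = 23; 48^23 ≡ 35 (mod 59).
Combine by CRT: x ≡ 20 (mod 47), x ≡ 35 (mod 59) ⇒ x ≡ 2041 (mod 2773).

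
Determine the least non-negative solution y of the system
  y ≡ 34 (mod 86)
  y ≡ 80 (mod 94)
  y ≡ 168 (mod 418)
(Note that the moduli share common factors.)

Combine the congruences pairwise.
gcd(86, 94) = 2 and 2 | (80 − 34), so the pair is consistent; merging gives y ≡ 550 (mod 4042), where 4042 = lcm(86, 94).
gcd(4042, 418) = 2 and 2 | (168 − 550), so the pair is consistent; merging gives y ≡ 109684 (mod 844778), where 844778 = lcm(4042, 418).
The solution is unique modulo lcm(86, 94, 418) = 844778.

109684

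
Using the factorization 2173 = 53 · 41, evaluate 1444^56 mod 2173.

Mod 53: 1444 ≡ 13; by Fermat, exponent reduces to 56 mod 52 = 4; 13^4 ≡ 47 (mod 53).
Mod 41: 1444 ≡ 9; by Fermat, exponent reduces to 56 mod 40 = 16; 9^16 ≡ 1 (mod 41).
Combine by CRT: x ≡ 47 (mod 53), x ≡ 1 (mod 41) ⇒ x ≡ 206 (mod 2173).

206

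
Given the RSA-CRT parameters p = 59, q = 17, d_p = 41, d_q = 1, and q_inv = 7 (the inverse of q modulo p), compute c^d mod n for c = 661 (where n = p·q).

508

m₁ = c^(d_p) mod p: c ≡ 12 (mod 59), and 12^41 mod 59 = 36.
m₂ = c^(d_q) mod q: c ≡ 15 (mod 17), and 15^1 mod 17 = 15.
h = q_inv·(m₁ − m₂) mod p = 7·(36 − 15) mod 59 = 29.
m = m₂ + h·q = 15 + 29·17 = 508.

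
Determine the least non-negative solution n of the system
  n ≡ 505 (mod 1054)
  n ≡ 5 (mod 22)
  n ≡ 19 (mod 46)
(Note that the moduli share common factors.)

43719

gcd(1054, 22) = 2 and 2 | (5 − 505), so the pair is consistent; merging gives n ≡ 8937 (mod 11594), where 11594 = lcm(1054, 22).
gcd(11594, 46) = 2 and 2 | (19 − 8937), so the pair is consistent; merging gives n ≡ 43719 (mod 266662), where 266662 = lcm(11594, 46).
The solution is unique modulo lcm(1054, 22, 46) = 266662.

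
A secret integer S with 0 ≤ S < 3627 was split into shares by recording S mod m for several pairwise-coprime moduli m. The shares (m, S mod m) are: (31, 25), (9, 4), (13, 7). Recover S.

From S ≡ 25 (mod 31) write S = 25 + 31t. Substituting into S ≡ 4 (mod 9) gives 31t ≡ 6 (mod 9), and since 4⁻¹ ≡ 7 (mod 9), t ≡ 6. Hence S ≡ 25 + 31·6 = 211 (mod 279).
From S ≡ 211 (mod 279) write S = 211 + 279t. Substituting into S ≡ 7 (mod 13) gives 279t ≡ 4 (mod 13), and since 6⁻¹ ≡ 11 (mod 13), t ≡ 5. Hence S ≡ 211 + 279·5 = 1606 (mod 3627).

1606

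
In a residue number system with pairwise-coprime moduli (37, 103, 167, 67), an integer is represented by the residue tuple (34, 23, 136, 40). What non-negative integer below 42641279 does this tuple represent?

The moduli are pairwise coprime; N = 37·103·167·67 = 42641279.
N/37 = 1152467; 1152467 ≡ 28 (mod 37); 28·4 ≡ 1, so inverse 4.
N/103 = 413993; 413993 ≡ 36 (mod 103); 36·83 ≡ 1, so inverse 83.
N/167 = 255337; 255337 ≡ 161 (mod 167); 161·139 ≡ 1, so inverse 139.
N/67 = 636437; 636437 ≡ 4 (mod 67); 4·17 ≡ 1, so inverse 17.
x ≡ 34·1152467·4 + 23·413993·83 + 136·255337·139 + 40·636437·17 = 6206715957.
6206715957 mod 42641279 = 23730502.

23730502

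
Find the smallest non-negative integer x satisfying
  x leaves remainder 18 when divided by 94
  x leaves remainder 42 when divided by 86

Combine the congruences pairwise.
gcd(94, 86) = 2 and 2 | (42 − 18), so the pair is consistent; merging gives x ≡ 300 (mod 4042), where 4042 = lcm(94, 86).
The solution is unique modulo lcm(94, 86) = 4042.

300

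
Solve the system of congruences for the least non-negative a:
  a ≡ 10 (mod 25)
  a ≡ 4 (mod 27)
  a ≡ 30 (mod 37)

23710

The moduli are pairwise coprime; N = 25·27·37 = 24975.
N/25 = 999; 999 ≡ 24 (mod 25); 24·24 ≡ 1, so inverse 24.
N/27 = 925; 925 ≡ 7 (mod 27); 7·4 ≡ 1, so inverse 4.
N/37 = 675; 675 ≡ 9 (mod 37); 9·33 ≡ 1, so inverse 33.
a ≡ 10·999·24 + 4·925·4 + 30·675·33 = 922810.
922810 mod 24975 = 23710.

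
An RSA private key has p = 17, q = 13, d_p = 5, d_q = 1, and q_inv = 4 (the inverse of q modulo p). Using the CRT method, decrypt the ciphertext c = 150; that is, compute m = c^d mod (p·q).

m₁ = c^(d_p) mod p: c ≡ 14 (mod 17), and 14^5 mod 17 = 12.
m₂ = c^(d_q) mod q: c ≡ 7 (mod 13), and 7^1 mod 13 = 7.
h = q_inv·(m₁ − m₂) mod p = 4·(12 − 7) mod 17 = 3.
m = m₂ + h·q = 7 + 3·13 = 46.

46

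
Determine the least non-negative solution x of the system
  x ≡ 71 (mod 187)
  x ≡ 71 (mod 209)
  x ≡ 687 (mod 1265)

362477

gcd(187, 209) = 11 and 11 | (71 − 71), so the pair is consistent; merging gives x ≡ 71 (mod 3553), where 3553 = lcm(187, 209).
gcd(3553, 1265) = 11 and 11 | (687 − 71), so the pair is consistent; merging gives x ≡ 362477 (mod 408595), where 408595 = lcm(3553, 1265).
The solution is unique modulo lcm(187, 209, 1265) = 408595.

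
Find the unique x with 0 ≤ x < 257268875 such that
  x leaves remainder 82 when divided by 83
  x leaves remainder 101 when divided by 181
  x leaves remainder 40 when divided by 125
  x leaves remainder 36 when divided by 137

The moduli are pairwise coprime; N = 83·181·125·137 = 257268875.
N/83 = 3099625; 3099625 ≡ 73 (mod 83); 73·58 ≡ 1, so inverse 58.
N/181 = 1421375; 1421375 ≡ 163 (mod 181); 163·10 ≡ 1, so inverse 10.
N/125 = 2058151; 2058151 ≡ 26 (mod 125); 26·101 ≡ 1, so inverse 101.
N/137 = 1877875; 1877875 ≡ 16 (mod 137); 16·60 ≡ 1, so inverse 60.
x ≡ 82·3099625·58 + 101·1421375·10 + 40·2058151·101 + 36·1877875·60 = 28548545290.
28548545290 mod 257268875 = 248969040.

248969040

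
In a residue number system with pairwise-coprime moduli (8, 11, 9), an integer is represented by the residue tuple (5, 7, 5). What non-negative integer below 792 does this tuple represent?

293

The moduli are pairwise coprime; N = 8·11·9 = 792.
N/8 = 99; 99 ≡ 3 (mod 8); 3·3 ≡ 1, so inverse 3.
N/11 = 72; 72 ≡ 6 (mod 11); 6·2 ≡ 1, so inverse 2.
N/9 = 88; 88 ≡ 7 (mod 9); 7·4 ≡ 1, so inverse 4.
x ≡ 5·99·3 + 7·72·2 + 5·88·4 = 4253.
4253 mod 792 = 293.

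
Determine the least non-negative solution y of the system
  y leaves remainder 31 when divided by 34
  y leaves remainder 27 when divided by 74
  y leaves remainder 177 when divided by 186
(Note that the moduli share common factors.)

gcd(34, 74) = 2 and 2 | (27 − 31), so the pair is consistent; merging gives y ≡ 915 (mod 1258), where 1258 = lcm(34, 74).
gcd(1258, 186) = 2 and 2 | (177 − 915), so the pair is consistent; merging gives y ≡ 27333 (mod 116994), where 116994 = lcm(1258, 186).
The solution is unique modulo lcm(34, 74, 186) = 116994.

27333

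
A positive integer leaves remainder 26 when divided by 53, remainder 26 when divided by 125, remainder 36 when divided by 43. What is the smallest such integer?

212026

The moduli are pairwise coprime; N = 53·125·43 = 284875.
N/53 = 5375; 5375 ≡ 22 (mod 53); 22·41 ≡ 1, so inverse 41.
N/125 = 2279; 2279 ≡ 29 (mod 125); 29·69 ≡ 1, so inverse 69.
N/43 = 6625; 6625 ≡ 3 (mod 43); 3·29 ≡ 1, so inverse 29.
m ≡ 26·5375·41 + 26·2279·69 + 36·6625·29 = 16734776.
16734776 mod 284875 = 212026.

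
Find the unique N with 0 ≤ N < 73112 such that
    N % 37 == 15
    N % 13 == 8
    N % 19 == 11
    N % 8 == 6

The moduli are pairwise coprime; M = 37·13·19·8 = 73112.
M/37 = 1976; 1976 ≡ 15 (mod 37); 15·5 ≡ 1, so inverse 5.
M/13 = 5624; 5624 ≡ 8 (mod 13); 8·5 ≡ 1, so inverse 5.
M/19 = 3848; 3848 ≡ 10 (mod 19); 10·2 ≡ 1, so inverse 2.
M/8 = 9139; 9139 ≡ 3 (mod 8); 3·3 ≡ 1, so inverse 3.
N ≡ 15·1976·5 + 8·5624·5 + 11·3848·2 + 6·9139·3 = 622318.
622318 mod 73112 = 37422.

37422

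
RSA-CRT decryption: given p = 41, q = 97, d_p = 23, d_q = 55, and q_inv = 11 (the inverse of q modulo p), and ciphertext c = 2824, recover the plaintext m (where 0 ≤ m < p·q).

162

m₁ = c^(d_p) mod p: c ≡ 36 (mod 41), and 36^23 mod 41 = 39.
m₂ = c^(d_q) mod q: c ≡ 11 (mod 97), and 11^55 mod 97 = 65.
h = q_inv·(m₁ − m₂) mod p = 11·(39 − 65) mod 41 = 1.
m = m₂ + h·q = 65 + 1·97 = 162.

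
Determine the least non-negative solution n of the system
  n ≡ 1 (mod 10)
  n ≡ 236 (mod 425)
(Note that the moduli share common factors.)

Combine the congruences pairwise.
gcd(10, 425) = 5 and 5 | (236 − 1), so the pair is consistent; merging gives n ≡ 661 (mod 850), where 850 = lcm(10, 425).
The solution is unique modulo lcm(10, 425) = 850.

661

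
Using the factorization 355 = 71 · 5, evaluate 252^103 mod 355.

168

Mod 71: 252 ≡ 39; by Fermat, exponent reduces to 103 mod 70 = 33; 39^33 ≡ 26 (mod 71).
Mod 5: 252 ≡ 2; by Fermat, exponent reduces to 103 mod 4 = 3; 2^3 ≡ 3 (mod 5).
Combine by CRT: x ≡ 26 (mod 71), x ≡ 3 (mod 5) ⇒ x ≡ 168 (mod 355).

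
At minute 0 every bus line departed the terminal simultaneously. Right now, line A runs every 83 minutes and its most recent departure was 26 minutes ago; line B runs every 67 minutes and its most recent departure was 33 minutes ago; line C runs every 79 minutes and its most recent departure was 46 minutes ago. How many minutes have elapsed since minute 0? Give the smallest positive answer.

The moduli are pairwise coprime; N = 83·67·79 = 439319.
N/83 = 5293; 5293 ≡ 64 (mod 83); 64·48 ≡ 1, so inverse 48.
N/67 = 6557; 6557 ≡ 58 (mod 67); 58·52 ≡ 1, so inverse 52.
N/79 = 5561; 5561 ≡ 31 (mod 79); 31·51 ≡ 1, so inverse 51.
t ≡ 26·5293·48 + 33·6557·52 + 46·5561·51 = 30903582.
30903582 mod 439319 = 151252.

151252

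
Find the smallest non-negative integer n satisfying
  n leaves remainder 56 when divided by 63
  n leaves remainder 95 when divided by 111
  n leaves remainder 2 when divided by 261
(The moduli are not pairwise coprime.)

gcd(63, 111) = 3 and 3 | (95 − 56), so the pair is consistent; merging gives n ≡ 1316 (mod 2331), where 2331 = lcm(63, 111).
gcd(2331, 261) = 9 and 9 | (2 − 1316), so the pair is consistent; merging gives n ≡ 36281 (mod 67599), where 67599 = lcm(2331, 261).
The solution is unique modulo lcm(63, 111, 261) = 67599.

36281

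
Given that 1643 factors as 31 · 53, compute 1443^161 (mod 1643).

580

Mod 31: 1443 ≡ 17; by Fermat, exponent reduces to 161 mod 30 = 11; 17^11 ≡ 22 (mod 31).
Mod 53: 1443 ≡ 12; by Fermat, exponent reduces to 161 mod 52 = 5; 12^5 ≡ 50 (mod 53).
Combine by CRT: x ≡ 22 (mod 31), x ≡ 50 (mod 53) ⇒ x ≡ 580 (mod 1643).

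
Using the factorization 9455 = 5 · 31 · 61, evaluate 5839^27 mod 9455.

Mod 5: 5839 ≡ 4; by Fermat, exponent reduces to 27 mod 4 = 3; 4^3 ≡ 4 (mod 5).
Mod 31: 5839 ≡ 11; 11^27 ≡ 15 (mod 31).
Mod 61: 5839 ≡ 44; 44^27 ≡ 37 (mod 61).
Combine by CRT: x ≡ 4 (mod 5), x ≡ 15 (mod 31), x ≡ 37 (mod 61) ⇒ x ≡ 1379 (mod 9455).

1379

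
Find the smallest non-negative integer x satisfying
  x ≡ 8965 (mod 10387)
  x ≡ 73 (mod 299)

237479

Combine the congruences pairwise.
gcd(10387, 299) = 13 and 13 | (73 − 8965), so the pair is consistent; merging gives x ≡ 237479 (mod 238901), where 238901 = lcm(10387, 299).
The solution is unique modulo lcm(10387, 299) = 238901.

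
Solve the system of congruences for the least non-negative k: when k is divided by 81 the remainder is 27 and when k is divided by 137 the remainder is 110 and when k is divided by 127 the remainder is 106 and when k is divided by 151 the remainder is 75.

The moduli are pairwise coprime; N = 81·137·127·151 = 212807169.
N/81 = 2627249; 2627249 ≡ 14 (mod 81); 14·29 ≡ 1, so inverse 29.
N/137 = 1553337; 1553337 ≡ 31 (mod 137); 31·84 ≡ 1, so inverse 84.
N/127 = 1675647; 1675647 ≡ 9 (mod 127); 9·113 ≡ 1, so inverse 113.
N/151 = 1409319; 1409319 ≡ 36 (mod 151); 36·21 ≡ 1, so inverse 21.
k ≡ 27·2627249·29 + 110·1553337·84 + 106·1675647·113 + 75·1409319·21 = 38700547038.
38700547038 mod 212807169 = 182449449.

182449449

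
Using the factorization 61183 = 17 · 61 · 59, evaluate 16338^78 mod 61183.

29870

Mod 17: 16338 ≡ 1; by Fermat, exponent reduces to 78 mod 16 = 14; 1^14 ≡ 1 (mod 17).
Mod 61: 16338 ≡ 51; by Fermat, exponent reduces to 78 mod 60 = 18; 51^18 ≡ 41 (mod 61).
Mod 59: 16338 ≡ 54; by Fermat, exponent reduces to 78 mod 58 = 20; 54^20 ≡ 16 (mod 59).
Combine by CRT: x ≡ 1 (mod 17), x ≡ 41 (mod 61), x ≡ 16 (mod 59) ⇒ x ≡ 29870 (mod 61183).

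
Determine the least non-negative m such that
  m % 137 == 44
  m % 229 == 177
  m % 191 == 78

1381963

The moduli are pairwise coprime; N = 137·229·191 = 5992243.
N/137 = 43739; 43739 ≡ 36 (mod 137); 36·118 ≡ 1, so inverse 118.
N/229 = 26167; 26167 ≡ 61 (mod 229); 61·214 ≡ 1, so inverse 214.
N/191 = 31373; 31373 ≡ 49 (mod 191); 49·39 ≡ 1, so inverse 39.
m ≡ 44·43739·118 + 177·26167·214 + 78·31373·39 = 1313683180.
1313683180 mod 5992243 = 1381963.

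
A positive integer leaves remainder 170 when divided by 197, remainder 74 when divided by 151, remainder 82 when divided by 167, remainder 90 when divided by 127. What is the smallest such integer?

406712383

The moduli are pairwise coprime; N = 197·151·167·127 = 630904123.
N/197 = 3202559; 3202559 ≡ 127 (mod 197); 127·121 ≡ 1, so inverse 121.
N/151 = 4178173; 4178173 ≡ 3 (mod 151); 3·101 ≡ 1, so inverse 101.
N/167 = 3777869; 3777869 ≡ 162 (mod 167); 162·100 ≡ 1, so inverse 100.
N/127 = 4967749; 4967749 ≡ 17 (mod 127); 17·15 ≡ 1, so inverse 15.
x ≡ 170·3202559·121 + 74·4178173·101 + 82·3777869·100 + 90·4967749·15 = 134789290582.
134789290582 mod 630904123 = 406712383.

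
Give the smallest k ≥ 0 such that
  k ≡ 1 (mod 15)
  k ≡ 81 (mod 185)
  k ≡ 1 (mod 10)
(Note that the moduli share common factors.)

451

Combine the congruences pairwise.
gcd(15, 185) = 5 and 5 | (81 − 1), so the pair is consistent; merging gives k ≡ 451 (mod 555), where 555 = lcm(15, 185).
gcd(555, 10) = 5 and 5 | (1 − 451), so the pair is consistent; merging gives k ≡ 451 (mod 1110), where 1110 = lcm(555, 10).
The solution is unique modulo lcm(15, 185, 10) = 1110.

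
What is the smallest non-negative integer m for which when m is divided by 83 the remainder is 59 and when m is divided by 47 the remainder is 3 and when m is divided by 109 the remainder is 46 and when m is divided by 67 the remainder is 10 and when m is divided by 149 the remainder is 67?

Combine the congruences pairwise.
From m ≡ 59 (mod 83) write m = 59 + 83t. Substituting into m ≡ 3 (mod 47) gives 83t ≡ 38 (mod 47), and since 36⁻¹ ≡ 17 (mod 47), t ≡ 35. Hence m ≡ 59 + 83·35 = 2964 (mod 3901).
From m ≡ 2964 (mod 3901) write m = 2964 + 3901t. Substituting into m ≡ 46 (mod 109) gives 3901t ≡ 25 (mod 109), and since 86⁻¹ ≡ 90 (mod 109), t ≡ 70. Hence m ≡ 2964 + 3901·70 = 276034 (mod 425209).
From m ≡ 276034 (mod 425209) write m = 276034 + 425209t. Substituting into m ≡ 10 (mod 67) gives 425209t ≡ 16 (mod 67), and since 27⁻¹ ≡ 5 (mod 67), t ≡ 13. Hence m ≡ 276034 + 425209·13 = 5803751 (mod 28489003).
From m ≡ 5803751 (mod 28489003) write m = 5803751 + 28489003t. Substituting into m ≡ 67 (mod 149) gives 28489003t ≡ 15 (mod 149), and since 54⁻¹ ≡ 69 (mod 149), t ≡ 141. Hence m ≡ 5803751 + 28489003·141 = 4022753174 (mod 4244861447).

4022753174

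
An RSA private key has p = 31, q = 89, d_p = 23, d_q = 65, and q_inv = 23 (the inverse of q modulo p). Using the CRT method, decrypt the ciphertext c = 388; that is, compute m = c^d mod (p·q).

m₁ = c^(d_p) mod p: c ≡ 16 (mod 31), and 16^23 mod 31 = 4.
m₂ = c^(d_q) mod q: c ≡ 32 (mod 89), and 32^65 mod 89 = 64.
h = q_inv·(m₁ − m₂) mod p = 23·(4 − 64) mod 31 = 15.
m = m₂ + h·q = 64 + 15·89 = 1399.

1399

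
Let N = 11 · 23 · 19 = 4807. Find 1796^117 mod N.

3210

Mod 11: 1796 ≡ 3; by Fermat, exponent reduces to 117 mod 10 = 7; 3^7 ≡ 9 (mod 11).
Mod 23: 1796 ≡ 2; by Fermat, exponent reduces to 117 mod 22 = 7; 2^7 ≡ 13 (mod 23).
Mod 19: 1796 ≡ 10; by Fermat, exponent reduces to 117 mod 18 = 9; 10^9 ≡ 18 (mod 19).
Combine by CRT: x ≡ 9 (mod 11), x ≡ 13 (mod 23), x ≡ 18 (mod 19) ⇒ x ≡ 3210 (mod 4807).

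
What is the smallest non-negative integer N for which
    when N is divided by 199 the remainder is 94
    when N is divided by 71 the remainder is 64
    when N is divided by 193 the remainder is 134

The moduli are pairwise coprime; M = 199·71·193 = 2726897.
M/199 = 13703; 13703 ≡ 171 (mod 199); 171·135 ≡ 1, so inverse 135.
M/71 = 38407; 38407 ≡ 67 (mod 71); 67·53 ≡ 1, so inverse 53.
M/193 = 14129; 14129 ≡ 40 (mod 193); 40·111 ≡ 1, so inverse 111.
N ≡ 94·13703·135 + 64·38407·53 + 134·14129·111 = 514322360.
514322360 mod 2726897 = 1665724.

1665724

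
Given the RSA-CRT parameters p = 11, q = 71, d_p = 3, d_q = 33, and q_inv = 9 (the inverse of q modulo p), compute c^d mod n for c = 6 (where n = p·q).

m₁ = c^(d_p) mod p: c ≡ 6 (mod 11), and 6^3 mod 11 = 7.
m₂ = c^(d_q) mod q: c ≡ 6 (mod 71), and 6^33 mod 71 = 2.
h = q_inv·(m₁ − m₂) mod p = 9·(7 − 2) mod 11 = 1.
m = m₂ + h·q = 2 + 1·71 = 73.

73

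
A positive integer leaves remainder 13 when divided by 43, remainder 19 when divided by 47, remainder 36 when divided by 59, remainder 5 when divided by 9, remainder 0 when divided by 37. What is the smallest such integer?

38088725

The moduli are pairwise coprime; M = 43·47·59·9·37 = 39706587.
M/43 = 923409; 923409 ≡ 27 (mod 43); 27·8 ≡ 1, so inverse 8.
M/47 = 844821; 844821 ≡ 43 (mod 47); 43·35 ≡ 1, so inverse 35.
M/59 = 672993; 672993 ≡ 39 (mod 59); 39·56 ≡ 1, so inverse 56.
M/9 = 4411843; 4411843 ≡ 7 (mod 9); 7·4 ≡ 1, so inverse 4.
M/37 = 1073151; 1073151 ≡ 3 (mod 37); 3·25 ≡ 1, so inverse 25.
N ≡ 13·923409·8 + 19·844821·35 + 36·672993·56 + 5·4411843·4 + 0·1073151·25 = 2102831249.
2102831249 mod 39706587 = 38088725.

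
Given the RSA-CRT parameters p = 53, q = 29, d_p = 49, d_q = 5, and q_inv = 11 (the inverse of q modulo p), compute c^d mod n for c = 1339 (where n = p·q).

m₁ = c^(d_p) mod p: c ≡ 14 (mod 53), and 14^49 mod 53 = 22.
m₂ = c^(d_q) mod q: c ≡ 5 (mod 29), and 5^5 mod 29 = 22.
h = q_inv·(m₁ − m₂) mod p = 11·(22 − 22) mod 53 = 0.
m = m₂ + h·q = 22 + 0·29 = 22.

22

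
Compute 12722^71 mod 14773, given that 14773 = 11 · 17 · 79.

Mod 11: 12722 ≡ 6; by Fermat, exponent reduces to 71 mod 10 = 1; 6^1 ≡ 6 (mod 11).
Mod 17: 12722 ≡ 6; by Fermat, exponent reduces to 71 mod 16 = 7; 6^7 ≡ 14 (mod 17).
Mod 79: 12722 ≡ 3; 3^71 ≡ 60 (mod 79).
Combine by CRT: x ≡ 6 (mod 11), x ≡ 14 (mod 17), x ≡ 60 (mod 79) ⇒ x ≡ 10962 (mod 14773).

10962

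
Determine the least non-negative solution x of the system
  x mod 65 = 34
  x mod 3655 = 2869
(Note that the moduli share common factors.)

gcd(65, 3655) = 5 and 5 | (2869 − 34), so the pair is consistent; merging gives x ≡ 24799 (mod 47515), where 47515 = lcm(65, 3655).
The solution is unique modulo lcm(65, 3655) = 47515.

24799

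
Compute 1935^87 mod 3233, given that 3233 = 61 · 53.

Mod 61: 1935 ≡ 44; by Fermat, exponent reduces to 87 mod 60 = 27; 44^27 ≡ 37 (mod 61).
Mod 53: 1935 ≡ 27; by Fermat, exponent reduces to 87 mod 52 = 35; 27^35 ≡ 3 (mod 53).
Combine by CRT: x ≡ 37 (mod 61), x ≡ 3 (mod 53) ⇒ x ≡ 586 (mod 3233).

586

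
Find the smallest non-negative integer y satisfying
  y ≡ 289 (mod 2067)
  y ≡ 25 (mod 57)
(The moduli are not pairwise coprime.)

Combine the congruences pairwise.
gcd(2067, 57) = 3 and 3 | (25 − 289), so the pair is consistent; merging gives y ≡ 18892 (mod 39273), where 39273 = lcm(2067, 57).
The solution is unique modulo lcm(2067, 57) = 39273.

18892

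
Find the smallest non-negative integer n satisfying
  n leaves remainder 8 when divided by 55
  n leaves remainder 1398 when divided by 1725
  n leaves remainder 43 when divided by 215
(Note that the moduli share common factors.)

498198

gcd(55, 1725) = 5 and 5 | (1398 − 8), so the pair is consistent; merging gives n ≡ 4848 (mod 18975), where 18975 = lcm(55, 1725).
gcd(18975, 215) = 5 and 5 | (43 − 4848), so the pair is consistent; merging gives n ≡ 498198 (mod 815925), where 815925 = lcm(18975, 215).
The solution is unique modulo lcm(55, 1725, 215) = 815925.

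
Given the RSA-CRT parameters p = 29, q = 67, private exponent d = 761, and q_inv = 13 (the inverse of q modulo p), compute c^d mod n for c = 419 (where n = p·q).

557

d_p = d mod (p−1) = 761 mod 28 = 5; d_q = d mod (q−1) = 35.
m₁ = c^(d_p) mod p: c ≡ 13 (mod 29), and 13^5 mod 29 = 6.
m₂ = c^(d_q) mod q: c ≡ 17 (mod 67), and 17^35 mod 67 = 21.
h = q_inv·(m₁ − m₂) mod p = 13·(6 − 21) mod 29 = 8.
m = m₂ + h·q = 21 + 8·67 = 557.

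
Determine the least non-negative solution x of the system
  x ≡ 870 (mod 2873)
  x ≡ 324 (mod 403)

15235

gcd(2873, 403) = 13 and 13 | (324 − 870), so the pair is consistent; merging gives x ≡ 15235 (mod 89063), where 89063 = lcm(2873, 403).
The solution is unique modulo lcm(2873, 403) = 89063.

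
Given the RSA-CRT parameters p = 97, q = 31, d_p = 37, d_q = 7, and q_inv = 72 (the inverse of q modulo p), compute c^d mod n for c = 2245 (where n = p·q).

797

m₁ = c^(d_p) mod p: c ≡ 14 (mod 97), and 14^37 mod 97 = 21.
m₂ = c^(d_q) mod q: c ≡ 13 (mod 31), and 13^7 mod 31 = 22.
h = q_inv·(m₁ − m₂) mod p = 72·(21 − 22) mod 97 = 25.
m = m₂ + h·q = 22 + 25·31 = 797.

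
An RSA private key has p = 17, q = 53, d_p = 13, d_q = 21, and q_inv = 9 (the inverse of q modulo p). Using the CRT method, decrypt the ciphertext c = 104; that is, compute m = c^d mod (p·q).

270

m₁ = c^(d_p) mod p: c ≡ 2 (mod 17), and 2^13 mod 17 = 15.
m₂ = c^(d_q) mod q: c ≡ 51 (mod 53), and 51^21 mod 53 = 5.
h = q_inv·(m₁ − m₂) mod p = 9·(15 − 5) mod 17 = 5.
m = m₂ + h·q = 5 + 5·53 = 270.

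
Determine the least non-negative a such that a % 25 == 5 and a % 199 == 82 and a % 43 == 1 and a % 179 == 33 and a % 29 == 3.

44153605

From a ≡ 5 (mod 25) write a = 5 + 25t. Substituting into a ≡ 82 (mod 199) gives 25t ≡ 77 (mod 199), and since 25⁻¹ ≡ 8 (mod 199), t ≡ 19. Hence a ≡ 5 + 25·19 = 480 (mod 4975).
From a ≡ 480 (mod 4975) write a = 480 + 4975t. Substituting into a ≡ 1 (mod 43) gives 4975t ≡ 37 (mod 43), and since 30⁻¹ ≡ 33 (mod 43), t ≡ 17. Hence a ≡ 480 + 4975·17 = 85055 (mod 213925).
From a ≡ 85055 (mod 213925) write a = 85055 + 213925t. Substituting into a ≡ 33 (mod 179) gives 213925t ≡ 3 (mod 179), and since 20⁻¹ ≡ 9 (mod 179), t ≡ 27. Hence a ≡ 85055 + 213925·27 = 5861030 (mod 38292575).
From a ≡ 5861030 (mod 38292575) write a = 5861030 + 38292575t. Substituting into a ≡ 3 (mod 29) gives 38292575t ≡ 18 (mod 29), and since 18⁻¹ ≡ 21 (mod 29), t ≡ 1. Hence a ≡ 5861030 + 38292575·1 = 44153605 (mod 1110484675).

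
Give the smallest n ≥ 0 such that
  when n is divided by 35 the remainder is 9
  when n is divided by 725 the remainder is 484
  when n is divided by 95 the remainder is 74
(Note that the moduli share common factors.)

7009

gcd(35, 725) = 5 and 5 | (484 − 9), so the pair is consistent; merging gives n ≡ 1934 (mod 5075), where 5075 = lcm(35, 725).
gcd(5075, 95) = 5 and 5 | (74 − 1934), so the pair is consistent; merging gives n ≡ 7009 (mod 96425), where 96425 = lcm(5075, 95).
The solution is unique modulo lcm(35, 725, 95) = 96425.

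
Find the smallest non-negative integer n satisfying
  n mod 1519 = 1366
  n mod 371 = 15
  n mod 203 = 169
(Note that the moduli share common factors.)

gcd(1519, 371) = 7 and 7 | (15 − 1366), so the pair is consistent; merging gives n ≡ 39341 (mod 80507), where 80507 = lcm(1519, 371).
gcd(80507, 203) = 7 and 7 | (169 − 39341), so the pair is consistent; merging gives n ≡ 1005425 (mod 2334703), where 2334703 = lcm(80507, 203).
The solution is unique modulo lcm(1519, 371, 203) = 2334703.

1005425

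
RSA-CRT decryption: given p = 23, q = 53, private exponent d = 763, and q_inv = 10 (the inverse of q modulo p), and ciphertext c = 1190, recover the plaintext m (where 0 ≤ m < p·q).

1073

d_p = d mod (p−1) = 763 mod 22 = 15; d_q = d mod (q−1) = 35.
m₁ = c^(d_p) mod p: c ≡ 17 (mod 23), and 17^15 mod 23 = 15.
m₂ = c^(d_q) mod q: c ≡ 24 (mod 53), and 24^35 mod 53 = 13.
h = q_inv·(m₁ − m₂) mod p = 10·(15 − 13) mod 23 = 20.
m = m₂ + h·q = 13 + 20·53 = 1073.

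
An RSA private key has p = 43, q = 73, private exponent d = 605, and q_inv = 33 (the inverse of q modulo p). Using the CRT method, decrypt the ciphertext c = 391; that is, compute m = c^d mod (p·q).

1139

d_p = d mod (p−1) = 605 mod 42 = 17; d_q = d mod (q−1) = 29.
m₁ = c^(d_p) mod p: c ≡ 4 (mod 43), and 4^17 mod 43 = 21.
m₂ = c^(d_q) mod q: c ≡ 26 (mod 73), and 26^29 mod 73 = 44.
h = q_inv·(m₁ − m₂) mod p = 33·(21 − 44) mod 43 = 15.
m = m₂ + h·q = 44 + 15·73 = 1139.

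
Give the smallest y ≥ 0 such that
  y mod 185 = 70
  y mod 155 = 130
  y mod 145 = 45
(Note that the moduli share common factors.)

gcd(185, 155) = 5 and 5 | (130 − 70), so the pair is consistent; merging gives y ≡ 440 (mod 5735), where 5735 = lcm(185, 155).
gcd(5735, 145) = 5 and 5 | (45 − 440), so the pair is consistent; merging gives y ≡ 86465 (mod 166315), where 166315 = lcm(5735, 145).
The solution is unique modulo lcm(185, 155, 145) = 166315.

86465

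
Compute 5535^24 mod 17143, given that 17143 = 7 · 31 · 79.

12342

Mod 7: 5535 ≡ 5; since 6 | 24, by Fermat 5^24 ≡ 1 (mod 7).
Mod 31: 5535 ≡ 17; 17^24 ≡ 4 (mod 31).
Mod 79: 5535 ≡ 5; 5^24 ≡ 18 (mod 79).
Combine by CRT: x ≡ 1 (mod 7), x ≡ 4 (mod 31), x ≡ 18 (mod 79) ⇒ x ≡ 12342 (mod 17143).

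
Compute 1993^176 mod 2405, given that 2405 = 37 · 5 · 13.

601

Mod 37: 1993 ≡ 32; by Fermat, exponent reduces to 176 mod 36 = 32; 32^32 ≡ 9 (mod 37).
Mod 5: 1993 ≡ 3; since 4 | 176, by Fermat 3^176 ≡ 1 (mod 5).
Mod 13: 1993 ≡ 4; by Fermat, exponent reduces to 176 mod 12 = 8; 4^8 ≡ 3 (mod 13).
Combine by CRT: x ≡ 9 (mod 37), x ≡ 1 (mod 5), x ≡ 3 (mod 13) ⇒ x ≡ 601 (mod 2405).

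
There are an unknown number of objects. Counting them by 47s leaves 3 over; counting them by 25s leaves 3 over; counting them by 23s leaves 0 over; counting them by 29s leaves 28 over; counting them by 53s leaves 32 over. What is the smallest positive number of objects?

21253403

The moduli are pairwise coprime; M = 47·25·23·29·53 = 41537425.
M/47 = 883775; 883775 ≡ 34 (mod 47); 34·18 ≡ 1, so inverse 18.
M/25 = 1661497; 1661497 ≡ 22 (mod 25); 22·8 ≡ 1, so inverse 8.
M/23 = 1805975; 1805975 ≡ 15 (mod 23); 15·20 ≡ 1, so inverse 20.
M/29 = 1432325; 1432325 ≡ 15 (mod 29); 15·2 ≡ 1, so inverse 2.
M/53 = 783725; 783725 ≡ 14 (mod 53); 14·19 ≡ 1, so inverse 19.
N ≡ 3·883775·18 + 3·1661497·8 + 0·1805975·20 + 28·1432325·2 + 32·783725·19 = 644314778.
644314778 mod 41537425 = 21253403.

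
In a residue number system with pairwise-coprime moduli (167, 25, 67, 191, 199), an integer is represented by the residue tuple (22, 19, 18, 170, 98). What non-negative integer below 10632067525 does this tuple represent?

Combine the congruences pairwise.
From x ≡ 22 (mod 167) write x = 22 + 167t. Substituting into x ≡ 19 (mod 25) gives 167t ≡ 22 (mod 25), and since 17⁻¹ ≡ 3 (mod 25), t ≡ 16. Hence x ≡ 22 + 167·16 = 2694 (mod 4175).
From x ≡ 2694 (mod 4175) write x = 2694 + 4175t. Substituting into x ≡ 18 (mod 67) gives 4175t ≡ 4 (mod 67), and since 21⁻¹ ≡ 16 (mod 67), t ≡ 64. Hence x ≡ 2694 + 4175·64 = 269894 (mod 279725).
From x ≡ 269894 (mod 279725) write x = 269894 + 279725t. Substituting into x ≡ 170 (mod 191) gives 279725t ≡ 159 (mod 191), and since 101⁻¹ ≡ 87 (mod 191), t ≡ 81. Hence x ≡ 269894 + 279725·81 = 22927619 (mod 53427475).
From x ≡ 22927619 (mod 53427475) write x = 22927619 + 53427475t. Substituting into x ≡ 98 (mod 199) gives 53427475t ≡ 65 (mod 199), and since 154⁻¹ ≡ 84 (mod 199), t ≡ 87. Hence x ≡ 22927619 + 53427475·87 = 4671117944 (mod 10632067525).

4671117944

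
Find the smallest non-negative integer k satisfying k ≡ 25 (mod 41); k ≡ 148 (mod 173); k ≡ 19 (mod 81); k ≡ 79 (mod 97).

The moduli are pairwise coprime; N = 41·173·81·97 = 55729701.
N/41 = 1359261; 1359261 ≡ 29 (mod 41); 29·17 ≡ 1, so inverse 17.
N/173 = 322137; 322137 ≡ 11 (mod 173); 11·63 ≡ 1, so inverse 63.
N/81 = 688021; 688021 ≡ 7 (mod 81); 7·58 ≡ 1, so inverse 58.
N/97 = 574533; 574533 ≡ 2 (mod 97); 2·49 ≡ 1, so inverse 49.
k ≡ 25·1359261·17 + 148·322137·63 + 19·688021·58 + 79·574533·49 = 6563507698.
6563507698 mod 55729701 = 43132681.

43132681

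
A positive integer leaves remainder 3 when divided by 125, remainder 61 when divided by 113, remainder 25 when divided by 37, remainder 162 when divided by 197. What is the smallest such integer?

From x ≡ 3 (mod 125) write x = 3 + 125t. Substituting into x ≡ 61 (mod 113) gives 125t ≡ 58 (mod 113), and since 12⁻¹ ≡ 66 (mod 113), t ≡ 99. Hence x ≡ 3 + 125·99 = 12378 (mod 14125).
From x ≡ 12378 (mod 14125) write x = 12378 + 14125t. Substituting into x ≡ 25 (mod 37) gives 14125t ≡ 5 (mod 37), and since 28⁻¹ ≡ 4 (mod 37), t ≡ 20. Hence x ≡ 12378 + 14125·20 = 294878 (mod 522625).
From x ≡ 294878 (mod 522625) write x = 294878 + 522625t. Substituting into x ≡ 162 (mod 197) gives 522625t ≡ 193 (mod 197), and since 181⁻¹ ≡ 160 (mod 197), t ≡ 148. Hence x ≡ 294878 + 522625·148 = 77643378 (mod 102957125).

77643378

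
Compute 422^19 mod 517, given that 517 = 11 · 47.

Mod 11: 422 ≡ 4; by Fermat, exponent reduces to 19 mod 10 = 9; 4^9 ≡ 3 (mod 11).
Mod 47: 422 ≡ 46; 46^19 ≡ 46 (mod 47).
Combine by CRT: x ≡ 3 (mod 11), x ≡ 46 (mod 47) ⇒ x ≡ 234 (mod 517).

234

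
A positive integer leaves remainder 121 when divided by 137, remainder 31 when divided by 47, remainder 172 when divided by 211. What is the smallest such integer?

734030

The moduli are pairwise coprime; N = 137·47·211 = 1358629.
N/137 = 9917; 9917 ≡ 53 (mod 137); 53·106 ≡ 1, so inverse 106.
N/47 = 28907; 28907 ≡ 2 (mod 47); 2·24 ≡ 1, so inverse 24.
N/211 = 6439; 6439 ≡ 109 (mod 211); 109·151 ≡ 1, so inverse 151.
x ≡ 121·9917·106 + 31·28907·24 + 172·6439·151 = 315935958.
315935958 mod 1358629 = 734030.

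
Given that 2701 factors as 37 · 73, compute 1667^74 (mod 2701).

Mod 37: 1667 ≡ 2; by Fermat, exponent reduces to 74 mod 36 = 2; 2^2 ≡ 4 (mod 37).
Mod 73: 1667 ≡ 61; by Fermat, exponent reduces to 74 mod 72 = 2; 61^2 ≡ 71 (mod 73).
Combine by CRT: x ≡ 4 (mod 37), x ≡ 71 (mod 73) ⇒ x ≡ 2261 (mod 2701).

2261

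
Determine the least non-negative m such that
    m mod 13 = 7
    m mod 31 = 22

From m ≡ 7 (mod 13) write m = 7 + 13t. Substituting into m ≡ 22 (mod 31) gives 13t ≡ 15 (mod 31), and since 13⁻¹ ≡ 12 (mod 31), t ≡ 25. Hence m ≡ 7 + 13·25 = 332 (mod 403).

332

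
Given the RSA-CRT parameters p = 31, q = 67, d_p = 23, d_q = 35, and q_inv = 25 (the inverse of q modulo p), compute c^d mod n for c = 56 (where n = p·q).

1059

m₁ = c^(d_p) mod p: c ≡ 25 (mod 31), and 25^23 mod 31 = 5.
m₂ = c^(d_q) mod q: c ≡ 56 (mod 67), and 56^35 mod 67 = 54.
h = q_inv·(m₁ − m₂) mod p = 25·(5 − 54) mod 31 = 15.
m = m₂ + h·q = 54 + 15·67 = 1059.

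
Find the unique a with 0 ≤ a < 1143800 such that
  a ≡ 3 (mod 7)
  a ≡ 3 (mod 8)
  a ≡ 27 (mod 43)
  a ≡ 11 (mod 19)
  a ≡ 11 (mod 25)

From a ≡ 3 (mod 7) write a = 3 + 7t. Substituting into a ≡ 3 (mod 8) gives 7t ≡ 0 (mod 8), and since 7⁻¹ ≡ 7 (mod 8), t ≡ 0. Hence a ≡ 3 + 7·0 = 3 (mod 56).
From a ≡ 3 (mod 56) write a = 3 + 56t. Substituting into a ≡ 27 (mod 43) gives 56t ≡ 24 (mod 43), and since 13⁻¹ ≡ 10 (mod 43), t ≡ 25. Hence a ≡ 3 + 56·25 = 1403 (mod 2408).
From a ≡ 1403 (mod 2408) write a = 1403 + 2408t. Substituting into a ≡ 11 (mod 19) gives 2408t ≡ 14 (mod 19), and since 14⁻¹ ≡ 15 (mod 19), t ≡ 1. Hence a ≡ 1403 + 2408·1 = 3811 (mod 45752).
From a ≡ 3811 (mod 45752) write a = 3811 + 45752t. Substituting into a ≡ 11 (mod 25) gives 45752t ≡ 0 (mod 25), and since 2⁻¹ ≡ 13 (mod 25), t ≡ 0. Hence a ≡ 3811 + 45752·0 = 3811 (mod 1143800).

3811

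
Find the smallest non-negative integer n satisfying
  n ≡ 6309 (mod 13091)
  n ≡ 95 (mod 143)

gcd(13091, 143) = 13 and 13 | (95 − 6309), so the pair is consistent; merging gives n ≡ 19400 (mod 144001), where 144001 = lcm(13091, 143).
The solution is unique modulo lcm(13091, 143) = 144001.

19400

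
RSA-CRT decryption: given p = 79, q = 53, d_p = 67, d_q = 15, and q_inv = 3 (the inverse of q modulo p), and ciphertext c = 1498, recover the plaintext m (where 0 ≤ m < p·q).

3130

m₁ = c^(d_p) mod p: c ≡ 76 (mod 79), and 76^67 mod 79 = 49.
m₂ = c^(d_q) mod q: c ≡ 14 (mod 53), and 14^15 mod 53 = 3.
h = q_inv·(m₁ − m₂) mod p = 3·(49 − 3) mod 79 = 59.
m = m₂ + h·q = 3 + 59·53 = 3130.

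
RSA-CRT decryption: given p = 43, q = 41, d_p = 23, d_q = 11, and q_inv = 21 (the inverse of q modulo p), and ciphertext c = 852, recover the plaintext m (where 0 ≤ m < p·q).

1526

m₁ = c^(d_p) mod p: c ≡ 35 (mod 43), and 35^23 mod 43 = 21.
m₂ = c^(d_q) mod q: c ≡ 32 (mod 41), and 32^11 mod 41 = 9.
h = q_inv·(m₁ − m₂) mod p = 21·(21 − 9) mod 43 = 37.
m = m₂ + h·q = 9 + 37·41 = 1526.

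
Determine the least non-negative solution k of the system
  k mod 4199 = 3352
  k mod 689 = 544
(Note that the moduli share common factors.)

133521

gcd(4199, 689) = 13 and 13 | (544 − 3352), so the pair is consistent; merging gives k ≡ 133521 (mod 222547), where 222547 = lcm(4199, 689).
The solution is unique modulo lcm(4199, 689) = 222547.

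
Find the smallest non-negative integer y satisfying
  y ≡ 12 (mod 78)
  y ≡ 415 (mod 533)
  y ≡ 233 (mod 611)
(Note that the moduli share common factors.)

gcd(78, 533) = 13 and 13 | (415 − 12), so the pair is consistent; merging gives y ≡ 948 (mod 3198), where 3198 = lcm(78, 533).
gcd(3198, 611) = 13 and 13 | (233 − 948), so the pair is consistent; merging gives y ≡ 135264 (mod 150306), where 150306 = lcm(3198, 611).
The solution is unique modulo lcm(78, 533, 611) = 150306.

135264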